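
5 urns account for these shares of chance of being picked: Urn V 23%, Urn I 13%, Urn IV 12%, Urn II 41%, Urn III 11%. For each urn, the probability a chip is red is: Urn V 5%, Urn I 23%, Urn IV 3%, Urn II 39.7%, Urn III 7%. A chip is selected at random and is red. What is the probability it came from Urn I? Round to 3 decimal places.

By Bayes' rule, posterior ∝ prior × likelihood:
  Urn V: 0.23 × 0.05 = 0.0115
  Urn I: 0.13 × 0.23 = 0.0299
  Urn IV: 0.12 × 0.03 = 0.0036
  Urn II: 0.41 × 0.397 = 0.16277
  Urn III: 0.11 × 0.07 = 0.0077
Total = 0.21547.
P(Urn I | evidence) = 0.0299 / 0.21547 ≈ 0.139.

0.139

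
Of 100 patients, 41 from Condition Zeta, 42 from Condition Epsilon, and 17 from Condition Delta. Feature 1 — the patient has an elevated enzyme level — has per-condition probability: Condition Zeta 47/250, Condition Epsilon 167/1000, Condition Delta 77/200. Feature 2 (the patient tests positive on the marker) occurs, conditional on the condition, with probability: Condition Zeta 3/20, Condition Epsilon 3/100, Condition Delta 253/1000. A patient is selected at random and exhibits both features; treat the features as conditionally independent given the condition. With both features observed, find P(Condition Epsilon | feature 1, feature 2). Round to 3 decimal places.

0.070

Prior × likelihood for each hypothesis:
  Condition Zeta: 0.41 × 0.188 × 0.15 = 0.011562
  Condition Epsilon: 0.42 × 0.167 × 0.03 = 0.0021042
  Condition Delta: 0.17 × 0.385 × 0.253 = 0.01655885
Sum = 0.03022505.
P(Condition Epsilon | evidence) = 0.0021042 / 0.03022505 ≈ 0.070.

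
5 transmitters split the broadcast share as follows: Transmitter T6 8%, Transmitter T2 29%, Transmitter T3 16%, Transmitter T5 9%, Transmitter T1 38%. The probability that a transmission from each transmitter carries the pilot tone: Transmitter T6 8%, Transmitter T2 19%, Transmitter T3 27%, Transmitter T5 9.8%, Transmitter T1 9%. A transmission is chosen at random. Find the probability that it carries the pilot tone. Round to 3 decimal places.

0.148

Unnormalized posteriors (prior × likelihood):
  Transmitter T6: 0.08 × 0.08 = 0.0064
  Transmitter T2: 0.29 × 0.19 = 0.0551
  Transmitter T3: 0.16 × 0.27 = 0.0432
  Transmitter T5: 0.09 × 0.098 = 0.00882
  Transmitter T1: 0.38 × 0.09 = 0.0342
P(pilot) = 0.0064 + 0.0551 + 0.0432 + 0.00882 + 0.0342 = 0.14772 → 0.148.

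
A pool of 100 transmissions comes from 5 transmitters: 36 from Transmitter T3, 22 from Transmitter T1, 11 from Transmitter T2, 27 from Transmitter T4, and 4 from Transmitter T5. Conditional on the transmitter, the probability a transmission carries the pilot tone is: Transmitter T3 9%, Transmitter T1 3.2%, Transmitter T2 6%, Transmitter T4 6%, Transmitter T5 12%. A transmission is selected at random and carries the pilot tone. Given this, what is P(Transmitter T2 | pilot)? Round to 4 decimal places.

Prior × likelihood for each hypothesis:
  Transmitter T3: 0.36 × 0.09 = 0.0324
  Transmitter T1: 0.22 × 0.032 = 0.00704
  Transmitter T2: 0.11 × 0.06 = 0.0066
  Transmitter T4: 0.27 × 0.06 = 0.0162
  Transmitter T5: 0.04 × 0.12 = 0.0048
Normalizing constant = 0.06704.
P(Transmitter T2 | evidence) = 0.0066 / 0.06704 ≈ 0.0984.

0.0984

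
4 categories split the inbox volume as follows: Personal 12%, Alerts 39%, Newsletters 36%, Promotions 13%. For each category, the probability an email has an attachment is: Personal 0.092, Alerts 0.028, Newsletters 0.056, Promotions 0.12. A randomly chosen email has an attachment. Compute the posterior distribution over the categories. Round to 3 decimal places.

Unnormalized posteriors (prior × likelihood):
  Personal: 0.12 × 0.092 = 0.01104
  Alerts: 0.39 × 0.028 = 0.01092
  Newsletters: 0.36 × 0.056 = 0.02016
  Promotions: 0.13 × 0.12 = 0.0156
Normalizing constant = 0.05772.
P(Personal | attachment) = 0.01104/0.05772 ≈ 0.191
P(Alerts | attachment) = 0.01092/0.05772 ≈ 0.189
P(Newsletters | attachment) = 0.02016/0.05772 ≈ 0.349
P(Promotions | attachment) = 0.0156/0.05772 ≈ 0.270

Personal 0.191, Alerts 0.189, Newsletters 0.349, Promotions 0.270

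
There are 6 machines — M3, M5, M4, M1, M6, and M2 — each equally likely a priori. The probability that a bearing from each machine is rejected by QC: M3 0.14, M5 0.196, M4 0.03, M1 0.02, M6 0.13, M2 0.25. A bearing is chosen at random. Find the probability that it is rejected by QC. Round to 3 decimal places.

With a uniform prior (1/6 each), posterior ∝ likelihood:
  M3: 0.14
  M5: 0.196
  M4: 0.03
  M1: 0.02
  M6: 0.13
  M2: 0.25
P(rejected) = (1/6) × (0.14 + 0.196 + 0.03 + 0.02 + 0.13 + 0.25) = 0.766/6 ≈ 0.128.

0.128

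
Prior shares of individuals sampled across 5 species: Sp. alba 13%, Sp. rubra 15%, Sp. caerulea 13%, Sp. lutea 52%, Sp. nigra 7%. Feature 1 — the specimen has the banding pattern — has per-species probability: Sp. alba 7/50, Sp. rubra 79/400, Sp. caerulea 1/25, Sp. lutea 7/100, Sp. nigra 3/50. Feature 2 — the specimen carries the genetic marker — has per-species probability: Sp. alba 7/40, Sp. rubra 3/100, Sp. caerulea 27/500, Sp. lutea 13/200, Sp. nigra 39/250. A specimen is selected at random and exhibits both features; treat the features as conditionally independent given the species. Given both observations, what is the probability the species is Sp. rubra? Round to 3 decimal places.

0.120

Prior × likelihood for each hypothesis:
  Sp. alba: 0.13 × 0.14 × 0.175 = 0.003185
  Sp. rubra: 0.15 × 0.1975 × 0.03 = 0.00088875
  Sp. caerulea: 0.13 × 0.04 × 0.054 = 0.0002808
  Sp. lutea: 0.52 × 0.07 × 0.065 = 0.002366
  Sp. nigra: 0.07 × 0.06 × 0.156 = 0.0006552
Normalizing constant = 0.00737575.
P(Sp. rubra | evidence) = 0.00088875 / 0.00737575 ≈ 0.120.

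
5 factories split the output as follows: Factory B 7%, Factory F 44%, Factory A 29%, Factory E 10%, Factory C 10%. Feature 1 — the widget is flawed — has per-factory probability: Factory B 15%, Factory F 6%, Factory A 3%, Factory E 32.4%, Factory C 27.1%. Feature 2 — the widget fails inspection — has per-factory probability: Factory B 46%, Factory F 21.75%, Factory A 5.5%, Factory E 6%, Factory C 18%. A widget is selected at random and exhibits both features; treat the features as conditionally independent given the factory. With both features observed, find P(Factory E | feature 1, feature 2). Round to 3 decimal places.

0.109

Prior × likelihood for each hypothesis:
  Factory B: 0.07 × 0.15 × 0.46 = 0.00483
  Factory F: 0.44 × 0.06 × 0.2175 = 0.005742
  Factory A: 0.29 × 0.03 × 0.055 = 0.0004785
  Factory E: 0.1 × 0.324 × 0.06 = 0.001944
  Factory C: 0.1 × 0.271 × 0.18 = 0.004878
Sum = 0.0178725.
P(Factory E | evidence) = 0.001944 / 0.0178725 ≈ 0.109.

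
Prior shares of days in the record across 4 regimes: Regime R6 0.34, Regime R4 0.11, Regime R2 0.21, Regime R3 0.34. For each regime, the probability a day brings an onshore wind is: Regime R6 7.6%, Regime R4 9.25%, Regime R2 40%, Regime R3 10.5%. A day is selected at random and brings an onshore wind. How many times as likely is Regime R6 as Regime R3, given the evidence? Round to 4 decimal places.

Unnormalized posteriors (prior × likelihood):
  Regime R6: 0.34 × 0.076 = 0.02584
  Regime R4: 0.11 × 0.0925 = 0.010175
  Regime R2: 0.21 × 0.4 = 0.084
  Regime R3: 0.34 × 0.105 = 0.0357
Total = 0.155715.
The ratio is 0.02584 / 0.0357 (the normalizer cancels) = 0.7238.

0.7238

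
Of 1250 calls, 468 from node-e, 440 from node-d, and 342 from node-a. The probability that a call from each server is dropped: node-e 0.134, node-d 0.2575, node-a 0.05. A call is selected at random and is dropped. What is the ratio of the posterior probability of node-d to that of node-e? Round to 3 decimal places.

1.807

Unnormalized posteriors (prior × likelihood):
  node-e: 0.3744 × 0.134 = 0.0501696
  node-d: 0.352 × 0.2575 = 0.09064
  node-a: 0.2736 × 0.05 = 0.01368
Sum = 0.1544896.
The ratio is 0.09064 / 0.0501696 (the normalizer cancels) = 1.807.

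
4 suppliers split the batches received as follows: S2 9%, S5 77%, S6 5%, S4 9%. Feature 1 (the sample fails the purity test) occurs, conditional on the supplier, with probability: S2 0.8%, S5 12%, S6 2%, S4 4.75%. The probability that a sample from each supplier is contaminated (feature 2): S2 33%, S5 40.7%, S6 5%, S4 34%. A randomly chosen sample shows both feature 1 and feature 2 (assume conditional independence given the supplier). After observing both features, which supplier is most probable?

S5

Compute prior × likelihood for every hypothesis:
  S2: 0.09 × 0.008 × 0.33 = 0.0002376
  S5: 0.77 × 0.12 × 0.407 = 0.0376068
  S6: 0.05 × 0.02 × 0.05 = 0.00005
  S4: 0.09 × 0.0475 × 0.34 = 0.0014535
Sum = 0.0393479.
Largest term belongs to S5, so S5 is most probable.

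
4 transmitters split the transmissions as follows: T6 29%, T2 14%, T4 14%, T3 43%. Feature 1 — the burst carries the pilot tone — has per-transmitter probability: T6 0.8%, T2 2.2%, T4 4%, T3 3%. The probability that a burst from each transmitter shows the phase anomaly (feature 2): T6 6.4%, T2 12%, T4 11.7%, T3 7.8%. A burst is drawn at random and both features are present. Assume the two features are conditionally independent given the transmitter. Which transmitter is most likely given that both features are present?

Unnormalized posteriors (prior × likelihood):
  T6: 0.29 × 0.008 × 0.064 = 0.00014848
  T2: 0.14 × 0.022 × 0.12 = 0.0003696
  T4: 0.14 × 0.04 × 0.117 = 0.0006552
  T3: 0.43 × 0.03 × 0.078 = 0.0010062
Total = 0.00217948.
Largest term belongs to T3, so T3 is most probable.

T3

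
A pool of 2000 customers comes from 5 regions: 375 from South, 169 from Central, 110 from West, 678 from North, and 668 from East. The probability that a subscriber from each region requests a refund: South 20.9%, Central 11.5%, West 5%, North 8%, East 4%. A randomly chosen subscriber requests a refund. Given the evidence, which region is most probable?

By Bayes' rule, posterior ∝ prior × likelihood:
  South: 0.1875 × 0.209 = 0.0391875
  Central: 0.0845 × 0.115 = 0.0097175
  West: 0.055 × 0.05 = 0.00275
  North: 0.339 × 0.08 = 0.02712
  East: 0.334 × 0.04 = 0.01336
Normalizing constant = 0.092135.
Largest term belongs to South, so South is most probable.

South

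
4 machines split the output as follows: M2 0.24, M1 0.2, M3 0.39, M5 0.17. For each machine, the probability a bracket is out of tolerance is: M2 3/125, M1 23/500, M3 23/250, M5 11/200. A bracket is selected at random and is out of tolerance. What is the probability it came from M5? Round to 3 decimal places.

Compute prior × likelihood for every hypothesis:
  M2: 0.24 × 0.024 = 0.00576
  M1: 0.2 × 0.046 = 0.0092
  M3: 0.39 × 0.092 = 0.03588
  M5: 0.17 × 0.055 = 0.00935
Sum = 0.06019.
P(M5 | evidence) = 0.00935 / 0.06019 ≈ 0.155.

0.155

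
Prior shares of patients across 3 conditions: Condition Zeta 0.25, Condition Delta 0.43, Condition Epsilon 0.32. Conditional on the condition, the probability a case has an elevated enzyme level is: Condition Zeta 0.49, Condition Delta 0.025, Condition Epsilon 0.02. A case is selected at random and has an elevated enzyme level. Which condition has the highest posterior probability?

Prior × likelihood for each hypothesis:
  Condition Zeta: 0.25 × 0.49 = 0.1225
  Condition Delta: 0.43 × 0.025 = 0.01075
  Condition Epsilon: 0.32 × 0.02 = 0.0064
Total = 0.13965.
Largest term belongs to Condition Zeta, so Condition Zeta is most probable.

Condition Zeta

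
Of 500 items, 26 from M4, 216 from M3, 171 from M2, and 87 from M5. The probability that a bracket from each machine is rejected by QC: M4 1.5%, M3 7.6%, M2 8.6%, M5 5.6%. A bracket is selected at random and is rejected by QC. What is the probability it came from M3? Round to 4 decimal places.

0.4512

Compute prior × likelihood for every hypothesis:
  M4: 0.052 × 0.015 = 0.00078
  M3: 0.432 × 0.076 = 0.032832
  M2: 0.342 × 0.086 = 0.029412
  M5: 0.174 × 0.056 = 0.009744
Sum = 0.072768.
P(M3 | evidence) = 0.032832 / 0.072768 ≈ 0.4512.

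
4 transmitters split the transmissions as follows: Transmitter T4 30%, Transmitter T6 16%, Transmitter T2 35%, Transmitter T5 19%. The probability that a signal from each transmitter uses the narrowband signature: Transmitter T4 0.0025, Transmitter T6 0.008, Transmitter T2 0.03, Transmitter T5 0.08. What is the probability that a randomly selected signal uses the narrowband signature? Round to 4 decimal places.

Prior × likelihood for each hypothesis:
  Transmitter T4: 0.3 × 0.0025 = 0.00075
  Transmitter T6: 0.16 × 0.008 = 0.00128
  Transmitter T2: 0.35 × 0.03 = 0.0105
  Transmitter T5: 0.19 × 0.08 = 0.0152
P(narrowband) = 0.00075 + 0.00128 + 0.0105 + 0.0152 = 0.02773 → 0.0277.

0.0277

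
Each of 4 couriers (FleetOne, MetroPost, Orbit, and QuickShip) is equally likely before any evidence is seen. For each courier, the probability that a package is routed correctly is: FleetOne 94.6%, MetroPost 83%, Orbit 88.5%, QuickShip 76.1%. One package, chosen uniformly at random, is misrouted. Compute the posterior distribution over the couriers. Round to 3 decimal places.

FleetOne 0.093, MetroPost 0.294, Orbit 0.199, QuickShip 0.413

Taking complements, P(misrouted | each) = FleetOne 0.054, MetroPost 0.17, Orbit 0.115, QuickShip 0.239.
Since the prior is uniform, the posterior is proportional to the likelihood:
  FleetOne: 0.054
  MetroPost: 0.17
  Orbit: 0.115
  QuickShip: 0.239
Normalizing constant = 0.578.
P(FleetOne | misrouted) = 0.054/0.578 ≈ 0.093
P(MetroPost | misrouted) = 0.17/0.578 ≈ 0.294
P(Orbit | misrouted) = 0.115/0.578 ≈ 0.199
P(QuickShip | misrouted) = 0.239/0.578 ≈ 0.413
(Check: 0.093+0.294+0.199+0.413 = 0.999.)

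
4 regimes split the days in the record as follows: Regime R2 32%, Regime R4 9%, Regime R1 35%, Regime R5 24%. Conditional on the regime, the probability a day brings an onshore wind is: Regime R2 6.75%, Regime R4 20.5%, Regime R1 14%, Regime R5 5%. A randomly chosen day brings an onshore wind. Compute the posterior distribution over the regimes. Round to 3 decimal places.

Regime R2 0.214, Regime R4 0.183, Regime R1 0.485, Regime R5 0.119

Prior × likelihood for each hypothesis:
  Regime R2: 0.32 × 0.0675 = 0.0216
  Regime R4: 0.09 × 0.205 = 0.01845
  Regime R1: 0.35 × 0.14 = 0.049
  Regime R5: 0.24 × 0.05 = 0.012
Total = 0.10105.
P(Regime R2 | onshore) = 0.0216/0.10105 ≈ 0.214
P(Regime R4 | onshore) = 0.01845/0.10105 ≈ 0.183
P(Regime R1 | onshore) = 0.049/0.10105 ≈ 0.485
P(Regime R5 | onshore) = 0.012/0.10105 ≈ 0.119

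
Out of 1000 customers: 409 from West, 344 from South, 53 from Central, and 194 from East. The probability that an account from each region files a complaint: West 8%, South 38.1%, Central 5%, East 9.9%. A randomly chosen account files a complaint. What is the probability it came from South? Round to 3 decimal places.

0.706

Compute prior × likelihood for every hypothesis:
  West: 0.409 × 0.08 = 0.03272
  South: 0.344 × 0.381 = 0.131064
  Central: 0.053 × 0.05 = 0.00265
  East: 0.194 × 0.099 = 0.019206
Sum = 0.18564.
P(South | evidence) = 0.131064 / 0.18564 ≈ 0.706.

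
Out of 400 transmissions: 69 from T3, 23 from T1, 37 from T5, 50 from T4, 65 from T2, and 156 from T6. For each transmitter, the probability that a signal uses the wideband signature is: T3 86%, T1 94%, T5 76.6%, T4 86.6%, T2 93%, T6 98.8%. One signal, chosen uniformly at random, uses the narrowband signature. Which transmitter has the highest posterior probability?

T3

Taking complements, P(narrowband | each) = T3 0.14, T1 0.06, T5 0.234, T4 0.134, T2 0.07, T6 0.012.
By Bayes' rule, posterior ∝ prior × likelihood:
  T3: 0.1725 × 0.14 = 0.02415
  T1: 0.0575 × 0.06 = 0.00345
  T5: 0.0925 × 0.234 = 0.021645
  T4: 0.125 × 0.134 = 0.01675
  T2: 0.1625 × 0.07 = 0.011375
  T6: 0.39 × 0.012 = 0.00468
Sum = 0.08205.
Largest term belongs to T3, so T3 is most probable.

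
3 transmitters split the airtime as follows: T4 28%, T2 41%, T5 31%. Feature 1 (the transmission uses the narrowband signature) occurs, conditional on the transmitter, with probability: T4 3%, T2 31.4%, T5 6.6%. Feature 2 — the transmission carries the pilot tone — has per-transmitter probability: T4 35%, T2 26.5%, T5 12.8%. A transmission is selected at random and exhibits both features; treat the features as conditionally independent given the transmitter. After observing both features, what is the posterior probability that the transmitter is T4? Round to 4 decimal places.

Compute prior × likelihood for every hypothesis:
  T4: 0.28 × 0.03 × 0.35 = 0.00294
  T2: 0.41 × 0.314 × 0.265 = 0.0341161
  T5: 0.31 × 0.066 × 0.128 = 0.00261888
Total = 0.03967498.
P(T4 | evidence) = 0.00294 / 0.03967498 ≈ 0.0741.

0.0741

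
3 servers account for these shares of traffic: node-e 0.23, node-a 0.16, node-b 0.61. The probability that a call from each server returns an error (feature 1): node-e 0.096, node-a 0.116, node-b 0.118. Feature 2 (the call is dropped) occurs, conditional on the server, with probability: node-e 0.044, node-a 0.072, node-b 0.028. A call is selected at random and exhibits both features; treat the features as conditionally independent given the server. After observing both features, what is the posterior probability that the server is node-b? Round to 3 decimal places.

0.466

By Bayes' rule, posterior ∝ prior × likelihood:
  node-e: 0.23 × 0.096 × 0.044 = 0.00097152
  node-a: 0.16 × 0.116 × 0.072 = 0.00133632
  node-b: 0.61 × 0.118 × 0.028 = 0.00201544
Sum = 0.00432328.
P(node-b | evidence) = 0.00201544 / 0.00432328 ≈ 0.466.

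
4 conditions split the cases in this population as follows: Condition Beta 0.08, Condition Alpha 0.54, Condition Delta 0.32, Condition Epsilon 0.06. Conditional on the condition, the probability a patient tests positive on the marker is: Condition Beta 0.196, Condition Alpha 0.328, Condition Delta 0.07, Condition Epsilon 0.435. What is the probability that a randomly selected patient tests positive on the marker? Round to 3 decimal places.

0.241

By Bayes' rule, posterior ∝ prior × likelihood:
  Condition Beta: 0.08 × 0.196 = 0.01568
  Condition Alpha: 0.54 × 0.328 = 0.17712
  Condition Delta: 0.32 × 0.07 = 0.0224
  Condition Epsilon: 0.06 × 0.435 = 0.0261
P(marker-positive) = 0.01568 + 0.17712 + 0.0224 + 0.0261 = 0.2413 → 0.241.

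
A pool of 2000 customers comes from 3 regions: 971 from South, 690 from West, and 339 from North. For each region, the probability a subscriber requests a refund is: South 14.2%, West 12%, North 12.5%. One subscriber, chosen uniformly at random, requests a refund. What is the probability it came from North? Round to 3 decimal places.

0.161

Unnormalized posteriors (prior × likelihood):
  South: 0.4855 × 0.142 = 0.068941
  West: 0.345 × 0.12 = 0.0414
  North: 0.1695 × 0.125 = 0.0211875
Total = 0.1315285.
P(North | evidence) = 0.0211875 / 0.1315285 ≈ 0.161.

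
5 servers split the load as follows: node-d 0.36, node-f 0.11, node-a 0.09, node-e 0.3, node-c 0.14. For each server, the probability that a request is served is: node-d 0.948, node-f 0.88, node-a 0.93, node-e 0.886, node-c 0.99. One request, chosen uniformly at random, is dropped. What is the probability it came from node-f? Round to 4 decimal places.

Taking complements, P(dropped | each) = node-d 0.052, node-f 0.12, node-a 0.07, node-e 0.114, node-c 0.01.
Prior × likelihood for each hypothesis:
  node-d: 0.36 × 0.052 = 0.01872
  node-f: 0.11 × 0.12 = 0.0132
  node-a: 0.09 × 0.07 = 0.0063
  node-e: 0.3 × 0.114 = 0.0342
  node-c: 0.14 × 0.01 = 0.0014
Total = 0.07382.
P(node-f | evidence) = 0.0132 / 0.07382 ≈ 0.1788.

0.1788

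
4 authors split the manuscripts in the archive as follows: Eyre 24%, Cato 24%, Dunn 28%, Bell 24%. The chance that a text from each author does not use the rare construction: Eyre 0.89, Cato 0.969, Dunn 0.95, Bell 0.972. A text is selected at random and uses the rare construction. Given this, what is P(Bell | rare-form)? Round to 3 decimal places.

0.123

Taking complements, P(rare-form | each) = Eyre 0.11, Cato 0.031, Dunn 0.05, Bell 0.028.
By Bayes' rule, posterior ∝ prior × likelihood:
  Eyre: 0.24 × 0.11 = 0.0264
  Cato: 0.24 × 0.031 = 0.00744
  Dunn: 0.28 × 0.05 = 0.014
  Bell: 0.24 × 0.028 = 0.00672
Normalizing constant = 0.05456.
P(Bell | evidence) = 0.00672 / 0.05456 ≈ 0.123.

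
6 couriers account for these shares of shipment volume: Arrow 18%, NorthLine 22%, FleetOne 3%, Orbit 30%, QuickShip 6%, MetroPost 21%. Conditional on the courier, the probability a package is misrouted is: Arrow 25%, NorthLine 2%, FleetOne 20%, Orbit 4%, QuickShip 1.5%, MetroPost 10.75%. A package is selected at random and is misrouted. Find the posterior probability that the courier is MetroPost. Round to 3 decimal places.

0.248

Unnormalized posteriors (prior × likelihood):
  Arrow: 0.18 × 0.25 = 0.045
  NorthLine: 0.22 × 0.02 = 0.0044
  FleetOne: 0.03 × 0.2 = 0.006
  Orbit: 0.3 × 0.04 = 0.012
  QuickShip: 0.06 × 0.015 = 0.0009
  MetroPost: 0.21 × 0.1075 = 0.022575
Total = 0.090875.
P(MetroPost | evidence) = 0.022575 / 0.090875 ≈ 0.248.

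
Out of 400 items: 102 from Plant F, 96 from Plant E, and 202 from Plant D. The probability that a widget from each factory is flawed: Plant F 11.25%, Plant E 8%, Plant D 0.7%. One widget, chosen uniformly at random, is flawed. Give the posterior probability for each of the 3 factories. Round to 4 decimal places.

Unnormalized posteriors (prior × likelihood):
  Plant F: 0.255 × 0.1125 = 0.0286875
  Plant E: 0.24 × 0.08 = 0.0192
  Plant D: 0.505 × 0.007 = 0.003535
Sum = 0.0514225.
P(Plant F | flawed) = 0.0286875/0.0514225 ≈ 0.5579
P(Plant E | flawed) = 0.0192/0.0514225 ≈ 0.3734
P(Plant D | flawed) = 0.003535/0.0514225 ≈ 0.0687

Plant F 0.5579, Plant E 0.3734, Plant D 0.0687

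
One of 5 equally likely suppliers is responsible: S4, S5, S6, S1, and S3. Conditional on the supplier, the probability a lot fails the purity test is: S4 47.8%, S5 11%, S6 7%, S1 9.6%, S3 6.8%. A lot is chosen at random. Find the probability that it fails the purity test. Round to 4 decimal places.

Since the prior is uniform, the posterior is proportional to the likelihood:
  S4: 0.478
  S5: 0.11
  S6: 0.07
  S1: 0.096
  S3: 0.068
P(off-spec) = (1/5) × (0.478 + 0.11 + 0.07 + 0.096 + 0.068) = 0.822/5 ≈ 0.1644.

0.1644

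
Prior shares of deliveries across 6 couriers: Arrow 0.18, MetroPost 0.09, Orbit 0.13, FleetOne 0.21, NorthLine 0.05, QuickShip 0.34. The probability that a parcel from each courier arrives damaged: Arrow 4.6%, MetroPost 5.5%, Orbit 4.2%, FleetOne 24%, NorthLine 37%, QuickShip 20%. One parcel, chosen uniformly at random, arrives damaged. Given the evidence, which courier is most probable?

Prior × likelihood for each hypothesis:
  Arrow: 0.18 × 0.046 = 0.00828
  MetroPost: 0.09 × 0.055 = 0.00495
  Orbit: 0.13 × 0.042 = 0.00546
  FleetOne: 0.21 × 0.24 = 0.0504
  NorthLine: 0.05 × 0.37 = 0.0185
  QuickShip: 0.34 × 0.2 = 0.068
Normalizing constant = 0.15559.
Largest term belongs to QuickShip, so QuickShip is most probable.

QuickShip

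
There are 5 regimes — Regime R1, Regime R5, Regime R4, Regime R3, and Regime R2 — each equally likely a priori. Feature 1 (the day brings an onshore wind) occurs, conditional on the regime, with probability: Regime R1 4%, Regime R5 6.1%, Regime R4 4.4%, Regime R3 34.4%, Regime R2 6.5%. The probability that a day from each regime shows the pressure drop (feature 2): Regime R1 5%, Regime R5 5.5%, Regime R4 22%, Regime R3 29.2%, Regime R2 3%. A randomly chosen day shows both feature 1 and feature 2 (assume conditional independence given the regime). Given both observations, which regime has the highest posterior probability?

Since the prior is uniform, the posterior is proportional to the likelihood:
  Regime R1: 0.04 × 0.05 = 0.002
  Regime R5: 0.061 × 0.055 = 0.003355
  Regime R4: 0.044 × 0.22 = 0.00968
  Regime R3: 0.344 × 0.292 = 0.100448
  Regime R2: 0.065 × 0.03 = 0.00195
Sum = 0.117433.
Largest term belongs to Regime R3, so Regime R3 is most probable.

Regime R3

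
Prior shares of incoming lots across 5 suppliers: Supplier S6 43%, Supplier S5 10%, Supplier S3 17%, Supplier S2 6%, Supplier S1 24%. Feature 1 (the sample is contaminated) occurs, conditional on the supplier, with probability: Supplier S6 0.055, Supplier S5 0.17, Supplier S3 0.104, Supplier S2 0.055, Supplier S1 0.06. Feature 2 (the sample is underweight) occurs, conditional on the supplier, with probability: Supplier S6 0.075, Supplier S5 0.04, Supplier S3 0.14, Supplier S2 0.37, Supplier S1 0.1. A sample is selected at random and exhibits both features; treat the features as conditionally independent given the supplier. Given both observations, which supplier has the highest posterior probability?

Supplier S3

Compute prior × likelihood for every hypothesis:
  Supplier S6: 0.43 × 0.055 × 0.075 = 0.00177375
  Supplier S5: 0.1 × 0.17 × 0.04 = 0.00068
  Supplier S3: 0.17 × 0.104 × 0.14 = 0.0024752
  Supplier S2: 0.06 × 0.055 × 0.37 = 0.001221
  Supplier S1: 0.24 × 0.06 × 0.1 = 0.00144
Total = 0.00758995.
Largest term belongs to Supplier S3, so Supplier S3 is most probable.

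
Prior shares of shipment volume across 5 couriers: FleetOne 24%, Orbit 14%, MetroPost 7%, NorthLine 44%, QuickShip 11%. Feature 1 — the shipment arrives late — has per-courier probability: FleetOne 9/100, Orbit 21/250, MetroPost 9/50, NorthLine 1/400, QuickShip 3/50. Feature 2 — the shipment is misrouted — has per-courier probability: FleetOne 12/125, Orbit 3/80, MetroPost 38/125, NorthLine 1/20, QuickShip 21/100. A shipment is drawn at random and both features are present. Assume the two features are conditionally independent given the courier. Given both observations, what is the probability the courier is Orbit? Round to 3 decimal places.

Compute prior × likelihood for every hypothesis:
  FleetOne: 0.24 × 0.09 × 0.096 = 0.0020736
  Orbit: 0.14 × 0.084 × 0.0375 = 0.000441
  MetroPost: 0.07 × 0.18 × 0.304 = 0.0038304
  NorthLine: 0.44 × 0.0025 × 0.05 = 0.000055
  QuickShip: 0.11 × 0.06 × 0.21 = 0.001386
Total = 0.007786.
P(Orbit | evidence) = 0.000441 / 0.007786 ≈ 0.057.

0.057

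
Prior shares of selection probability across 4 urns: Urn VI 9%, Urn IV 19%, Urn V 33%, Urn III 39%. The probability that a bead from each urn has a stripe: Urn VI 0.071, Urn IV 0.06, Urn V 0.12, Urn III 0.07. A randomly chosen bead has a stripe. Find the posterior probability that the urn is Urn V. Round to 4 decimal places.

Compute prior × likelihood for every hypothesis:
  Urn VI: 0.09 × 0.071 = 0.00639
  Urn IV: 0.19 × 0.06 = 0.0114
  Urn V: 0.33 × 0.12 = 0.0396
  Urn III: 0.39 × 0.07 = 0.0273
Total = 0.08469.
P(Urn V | evidence) = 0.0396 / 0.08469 ≈ 0.4676.

0.4676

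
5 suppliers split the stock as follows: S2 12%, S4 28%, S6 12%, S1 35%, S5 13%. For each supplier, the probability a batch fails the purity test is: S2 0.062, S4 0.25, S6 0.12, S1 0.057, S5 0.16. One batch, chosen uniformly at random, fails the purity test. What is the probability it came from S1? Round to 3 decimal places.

By Bayes' rule, posterior ∝ prior × likelihood:
  S2: 0.12 × 0.062 = 0.00744
  S4: 0.28 × 0.25 = 0.07
  S6: 0.12 × 0.12 = 0.0144
  S1: 0.35 × 0.057 = 0.01995
  S5: 0.13 × 0.16 = 0.0208
Total = 0.13259.
P(S1 | evidence) = 0.01995 / 0.13259 ≈ 0.150.

0.150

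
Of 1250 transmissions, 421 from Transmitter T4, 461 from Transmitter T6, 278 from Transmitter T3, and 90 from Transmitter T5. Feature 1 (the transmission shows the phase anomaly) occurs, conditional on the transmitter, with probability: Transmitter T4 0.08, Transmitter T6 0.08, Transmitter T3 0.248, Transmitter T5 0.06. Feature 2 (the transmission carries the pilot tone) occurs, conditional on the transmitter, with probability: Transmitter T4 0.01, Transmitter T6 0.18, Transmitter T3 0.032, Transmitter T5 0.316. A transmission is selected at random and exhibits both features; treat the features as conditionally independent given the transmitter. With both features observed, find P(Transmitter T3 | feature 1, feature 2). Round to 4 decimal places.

0.2026

By Bayes' rule, posterior ∝ prior × likelihood:
  Transmitter T4: 0.3368 × 0.08 × 0.01 = 0.00026944
  Transmitter T6: 0.3688 × 0.08 × 0.18 = 0.00531072
  Transmitter T3: 0.2224 × 0.248 × 0.032 = 0.0017649664
  Transmitter T5: 0.072 × 0.06 × 0.316 = 0.00136512
Normalizing constant = 0.0087102464.
P(Transmitter T3 | evidence) = 0.0017649664 / 0.0087102464 ≈ 0.2026.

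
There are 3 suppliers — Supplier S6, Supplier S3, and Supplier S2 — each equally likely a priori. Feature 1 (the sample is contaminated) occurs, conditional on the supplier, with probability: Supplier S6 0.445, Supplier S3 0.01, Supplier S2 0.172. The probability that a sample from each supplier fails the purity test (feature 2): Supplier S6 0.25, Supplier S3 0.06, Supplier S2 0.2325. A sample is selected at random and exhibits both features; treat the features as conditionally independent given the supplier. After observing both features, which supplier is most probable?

Supplier S6

Since the prior is uniform, the posterior is proportional to the likelihood:
  Supplier S6: 0.445 × 0.25 = 0.11125
  Supplier S3: 0.01 × 0.06 = 0.0006
  Supplier S2: 0.172 × 0.2325 = 0.03999
Normalizing constant = 0.15184.
Largest term belongs to Supplier S6, so Supplier S6 is most probable.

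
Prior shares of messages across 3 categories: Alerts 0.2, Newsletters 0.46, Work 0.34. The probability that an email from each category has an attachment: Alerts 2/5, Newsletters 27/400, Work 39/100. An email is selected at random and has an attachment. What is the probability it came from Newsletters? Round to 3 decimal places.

0.127

By Bayes' rule, posterior ∝ prior × likelihood:
  Alerts: 0.2 × 0.4 = 0.08
  Newsletters: 0.46 × 0.0675 = 0.03105
  Work: 0.34 × 0.39 = 0.1326
Sum = 0.24365.
P(Newsletters | evidence) = 0.03105 / 0.24365 ≈ 0.127.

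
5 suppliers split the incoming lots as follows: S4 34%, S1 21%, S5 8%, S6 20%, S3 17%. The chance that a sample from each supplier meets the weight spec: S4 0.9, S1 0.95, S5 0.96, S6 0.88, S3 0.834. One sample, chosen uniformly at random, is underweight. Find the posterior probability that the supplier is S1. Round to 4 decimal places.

0.1051

Taking complements, P(underweight | each) = S4 0.1, S1 0.05, S5 0.04, S6 0.12, S3 0.166.
Unnormalized posteriors (prior × likelihood):
  S4: 0.34 × 0.1 = 0.034
  S1: 0.21 × 0.05 = 0.0105
  S5: 0.08 × 0.04 = 0.0032
  S6: 0.2 × 0.12 = 0.024
  S3: 0.17 × 0.166 = 0.02822
Normalizing constant = 0.09992.
P(S1 | evidence) = 0.0105 / 0.09992 ≈ 0.1051.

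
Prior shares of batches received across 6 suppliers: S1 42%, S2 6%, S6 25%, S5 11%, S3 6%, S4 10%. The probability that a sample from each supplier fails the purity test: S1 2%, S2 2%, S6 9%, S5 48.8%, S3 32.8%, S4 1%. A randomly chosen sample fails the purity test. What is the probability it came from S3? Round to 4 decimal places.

Prior × likelihood for each hypothesis:
  S1: 0.42 × 0.02 = 0.0084
  S2: 0.06 × 0.02 = 0.0012
  S6: 0.25 × 0.09 = 0.0225
  S5: 0.11 × 0.488 = 0.05368
  S3: 0.06 × 0.328 = 0.01968
  S4: 0.1 × 0.01 = 0.001
Total = 0.10646.
P(S3 | evidence) = 0.01968 / 0.10646 ≈ 0.1849.

0.1849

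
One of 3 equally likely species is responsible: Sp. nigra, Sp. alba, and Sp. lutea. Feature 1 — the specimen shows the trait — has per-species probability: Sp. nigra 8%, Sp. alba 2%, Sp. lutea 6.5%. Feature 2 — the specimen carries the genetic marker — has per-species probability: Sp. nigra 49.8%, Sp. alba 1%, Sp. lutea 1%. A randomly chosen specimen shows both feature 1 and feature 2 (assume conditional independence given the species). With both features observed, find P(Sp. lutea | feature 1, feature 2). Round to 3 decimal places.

0.016

With a uniform prior (1/3 each), posterior ∝ likelihood:
  Sp. nigra: 0.08 × 0.498 = 0.03984
  Sp. alba: 0.02 × 0.01 = 0.0002
  Sp. lutea: 0.065 × 0.01 = 0.00065
Normalizing constant = 0.04069.
P(Sp. lutea | evidence) = 0.00065 / 0.04069 ≈ 0.016.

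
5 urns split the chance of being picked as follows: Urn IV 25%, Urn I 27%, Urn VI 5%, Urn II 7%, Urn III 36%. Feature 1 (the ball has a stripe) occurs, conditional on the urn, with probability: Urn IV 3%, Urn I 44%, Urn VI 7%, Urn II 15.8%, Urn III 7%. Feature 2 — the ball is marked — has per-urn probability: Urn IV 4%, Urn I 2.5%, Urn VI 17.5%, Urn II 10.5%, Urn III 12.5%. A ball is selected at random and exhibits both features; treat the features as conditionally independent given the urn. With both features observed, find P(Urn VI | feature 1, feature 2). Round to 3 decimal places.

0.075

Unnormalized posteriors (prior × likelihood):
  Urn IV: 0.25 × 0.03 × 0.04 = 0.0003
  Urn I: 0.27 × 0.44 × 0.025 = 0.00297
  Urn VI: 0.05 × 0.07 × 0.175 = 0.0006125
  Urn II: 0.07 × 0.158 × 0.105 = 0.0011613
  Urn III: 0.36 × 0.07 × 0.125 = 0.00315
Normalizing constant = 0.0081938.
P(Urn VI | evidence) = 0.0006125 / 0.0081938 ≈ 0.075.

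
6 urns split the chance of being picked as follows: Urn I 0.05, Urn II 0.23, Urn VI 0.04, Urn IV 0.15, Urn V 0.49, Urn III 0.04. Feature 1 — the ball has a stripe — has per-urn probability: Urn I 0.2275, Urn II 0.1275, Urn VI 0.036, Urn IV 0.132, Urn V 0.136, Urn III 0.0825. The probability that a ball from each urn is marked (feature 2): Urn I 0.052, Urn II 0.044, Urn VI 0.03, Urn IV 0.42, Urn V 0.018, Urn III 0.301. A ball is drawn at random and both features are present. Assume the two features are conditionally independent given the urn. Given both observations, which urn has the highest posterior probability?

Unnormalized posteriors (prior × likelihood):
  Urn I: 0.05 × 0.2275 × 0.052 = 0.0005915
  Urn II: 0.23 × 0.1275 × 0.044 = 0.0012903
  Urn VI: 0.04 × 0.036 × 0.03 = 0.0000432
  Urn IV: 0.15 × 0.132 × 0.42 = 0.008316
  Urn V: 0.49 × 0.136 × 0.018 = 0.00119952
  Urn III: 0.04 × 0.0825 × 0.301 = 0.0009933
Total = 0.01243382.
Largest term belongs to Urn IV, so Urn IV is most probable.

Urn IV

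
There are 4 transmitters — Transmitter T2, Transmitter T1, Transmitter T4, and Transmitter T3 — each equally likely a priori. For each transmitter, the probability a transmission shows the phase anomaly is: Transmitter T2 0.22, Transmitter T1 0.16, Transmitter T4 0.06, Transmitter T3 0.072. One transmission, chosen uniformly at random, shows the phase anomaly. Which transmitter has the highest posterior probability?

With a uniform prior (1/4 each), posterior ∝ likelihood:
  Transmitter T2: 0.22
  Transmitter T1: 0.16
  Transmitter T4: 0.06
  Transmitter T3: 0.072
Normalizing constant = 0.512.
Largest term belongs to Transmitter T2, so Transmitter T2 is most probable.

Transmitter T2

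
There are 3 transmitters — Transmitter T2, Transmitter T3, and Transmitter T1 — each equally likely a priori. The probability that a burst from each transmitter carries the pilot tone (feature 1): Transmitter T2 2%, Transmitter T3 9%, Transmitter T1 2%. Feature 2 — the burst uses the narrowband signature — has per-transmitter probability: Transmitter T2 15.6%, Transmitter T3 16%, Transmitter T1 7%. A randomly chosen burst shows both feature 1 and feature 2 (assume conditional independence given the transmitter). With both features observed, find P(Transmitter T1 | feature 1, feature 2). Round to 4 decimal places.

With a uniform prior (1/3 each), posterior ∝ likelihood:
  Transmitter T2: 0.02 × 0.156 = 0.00312
  Transmitter T3: 0.09 × 0.16 = 0.0144
  Transmitter T1: 0.02 × 0.07 = 0.0014
Total = 0.01892.
P(Transmitter T1 | evidence) = 0.0014 / 0.01892 ≈ 0.0740.

0.0740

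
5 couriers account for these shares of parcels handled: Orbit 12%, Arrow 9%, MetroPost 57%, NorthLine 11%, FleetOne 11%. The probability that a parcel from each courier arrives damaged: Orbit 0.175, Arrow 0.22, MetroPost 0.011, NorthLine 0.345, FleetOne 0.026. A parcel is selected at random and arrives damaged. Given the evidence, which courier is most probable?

Prior × likelihood for each hypothesis:
  Orbit: 0.12 × 0.175 = 0.021
  Arrow: 0.09 × 0.22 = 0.0198
  MetroPost: 0.57 × 0.011 = 0.00627
  NorthLine: 0.11 × 0.345 = 0.03795
  FleetOne: 0.11 × 0.026 = 0.00286
Sum = 0.08788.
Largest term belongs to NorthLine, so NorthLine is most probable.

NorthLine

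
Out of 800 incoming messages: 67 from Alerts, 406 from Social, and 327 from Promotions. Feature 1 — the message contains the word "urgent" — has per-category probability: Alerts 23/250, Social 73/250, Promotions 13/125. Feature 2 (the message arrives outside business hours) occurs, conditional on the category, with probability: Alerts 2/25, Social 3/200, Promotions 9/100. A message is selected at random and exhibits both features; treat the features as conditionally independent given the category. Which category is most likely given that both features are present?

Compute prior × likelihood for every hypothesis:
  Alerts: 0.08375 × 0.092 × 0.08 = 0.0006164
  Social: 0.5075 × 0.292 × 0.015 = 0.00222285
  Promotions: 0.40875 × 0.104 × 0.09 = 0.0038259
Normalizing constant = 0.00666515.
Largest term belongs to Promotions, so Promotions is most probable.

Promotions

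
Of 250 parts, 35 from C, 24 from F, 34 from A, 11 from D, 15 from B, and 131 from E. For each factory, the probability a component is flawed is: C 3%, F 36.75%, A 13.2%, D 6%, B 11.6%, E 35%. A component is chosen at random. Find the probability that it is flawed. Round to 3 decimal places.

0.250

By Bayes' rule, posterior ∝ prior × likelihood:
  C: 0.14 × 0.03 = 0.0042
  F: 0.096 × 0.3675 = 0.03528
  A: 0.136 × 0.132 = 0.017952
  D: 0.044 × 0.06 = 0.00264
  B: 0.06 × 0.116 = 0.00696
  E: 0.524 × 0.35 = 0.1834
P(flawed) = 0.0042 + 0.03528 + 0.017952 + 0.00264 + 0.00696 + 0.1834 = 0.250432 → 0.250.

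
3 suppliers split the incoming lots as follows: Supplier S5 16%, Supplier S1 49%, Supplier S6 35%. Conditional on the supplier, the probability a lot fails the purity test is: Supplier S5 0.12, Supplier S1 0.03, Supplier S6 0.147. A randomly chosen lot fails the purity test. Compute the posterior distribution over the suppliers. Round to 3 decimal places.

Unnormalized posteriors (prior × likelihood):
  Supplier S5: 0.16 × 0.12 = 0.0192
  Supplier S1: 0.49 × 0.03 = 0.0147
  Supplier S6: 0.35 × 0.147 = 0.05145
Sum = 0.08535.
P(Supplier S5 | off-spec) = 0.0192/0.08535 ≈ 0.225
P(Supplier S1 | off-spec) = 0.0147/0.08535 ≈ 0.172
P(Supplier S6 | off-spec) = 0.05145/0.08535 ≈ 0.603

Supplier S5 0.225, Supplier S1 0.172, Supplier S6 0.603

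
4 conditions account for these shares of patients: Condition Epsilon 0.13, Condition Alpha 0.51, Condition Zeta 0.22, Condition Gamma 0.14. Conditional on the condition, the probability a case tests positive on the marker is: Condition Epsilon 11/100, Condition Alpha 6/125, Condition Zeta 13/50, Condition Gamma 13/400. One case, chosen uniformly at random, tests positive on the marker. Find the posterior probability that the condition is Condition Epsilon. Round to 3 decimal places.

0.142

Prior × likelihood for each hypothesis:
  Condition Epsilon: 0.13 × 0.11 = 0.0143
  Condition Alpha: 0.51 × 0.048 = 0.02448
  Condition Zeta: 0.22 × 0.26 = 0.0572
  Condition Gamma: 0.14 × 0.0325 = 0.00455
Normalizing constant = 0.10053.
P(Condition Epsilon | evidence) = 0.0143 / 0.10053 ≈ 0.142.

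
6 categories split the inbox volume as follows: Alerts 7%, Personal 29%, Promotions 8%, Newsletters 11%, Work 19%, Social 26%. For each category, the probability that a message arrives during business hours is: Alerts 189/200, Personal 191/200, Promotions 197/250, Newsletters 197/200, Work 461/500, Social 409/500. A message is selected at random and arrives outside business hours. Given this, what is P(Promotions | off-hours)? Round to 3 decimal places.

Taking complements, P(off-hours | each) = Alerts 0.055, Personal 0.045, Promotions 0.212, Newsletters 0.015, Work 0.078, Social 0.182.
By Bayes' rule, posterior ∝ prior × likelihood:
  Alerts: 0.07 × 0.055 = 0.00385
  Personal: 0.29 × 0.045 = 0.01305
  Promotions: 0.08 × 0.212 = 0.01696
  Newsletters: 0.11 × 0.015 = 0.00165
  Work: 0.19 × 0.078 = 0.01482
  Social: 0.26 × 0.182 = 0.04732
Total = 0.09765.
P(Promotions | evidence) = 0.01696 / 0.09765 ≈ 0.174.

0.174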